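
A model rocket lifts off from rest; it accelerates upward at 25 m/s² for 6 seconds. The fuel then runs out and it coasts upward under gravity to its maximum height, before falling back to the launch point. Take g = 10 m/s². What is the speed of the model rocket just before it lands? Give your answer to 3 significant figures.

Phase 1 (powered ascent): v₀ = 0 m/s, a = 25 m/s².
v = v₀ + at = 0 + (25)(6) = 150 m/s
Δx = v₀t + ½at² = 0·6 + 0.5·25·6² = 450 m

Phase 2 (coasting upward): v₀ = 150 m/s, a = -10 m/s².
v = v₀ + at → t = (0 − 150) / -10 = 15.0 s
v² = v₀² + 2aΔx → Δx = (0² − 150²)/(2·-10) = 1120 m

Phase 3 (free fall): v₀ = 0 m/s, a = -10 m/s².
Falls 1580 m from rest: t = √(2·1580/10) = 17.7 s; v = g·t = 177 m/s.
Impact speed = 177 m/s

177 m/s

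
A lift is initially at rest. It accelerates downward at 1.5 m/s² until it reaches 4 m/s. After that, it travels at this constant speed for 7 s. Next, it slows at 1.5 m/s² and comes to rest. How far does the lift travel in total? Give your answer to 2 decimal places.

38.67 m

Phase 1 (accelerating): v₀ = 0 m/s, a = 1.5 m/s².
v = v₀ + at → t = (4 − 0) / 1.5 = 2.67 s
v² = v₀² + 2aΔx → Δx = (4² − 0²)/(2·1.5) = 5.33 m

Phase 2 (constant speed): v₀ = 4.00 m/s, a = 0 m/s².
v = v₀ + at = 4.00 + (0)(7) = 4.00 m/s
Δx = v₀t + ½at² = 4.00·7 + 0.5·0·7² = 28.0 m

Phase 3 (decelerating): v₀ = 4.00 m/s, a = -1.5 m/s².
v = v₀ + at → t = (0 − 4.00) / -1.5 = 2.67 s
v² = v₀² + 2aΔx → Δx = (0² − 4.00²)/(2·-1.5) = 5.33 m
Total distance = 5.33 + 28.0 + 5.33 = 38.7 m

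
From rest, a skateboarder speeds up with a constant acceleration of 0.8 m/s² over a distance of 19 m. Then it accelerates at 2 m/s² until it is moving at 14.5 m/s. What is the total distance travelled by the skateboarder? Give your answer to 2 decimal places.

63.96 m

Phase 1 (accelerating): v₀ = 0 m/s, a = 0.8 m/s².
v² = v₀² + 2aΔx = 0² + 2·0.8·19 = 30.4 → v = 5.51 m/s
t = (v − v₀)/a = (5.51 − 0)/0.8 = 6.89 s

Phase 2 (accelerating): v₀ = 5.51 m/s, a = 2 m/s².
v = v₀ + at → t = (14.5 − 5.51) / 2 = 4.49 s
v² = v₀² + 2aΔx → Δx = (14.5² − 5.51²)/(2·2) = 45.0 m
Total distance = 19.0 + 45.0 = 64.0 m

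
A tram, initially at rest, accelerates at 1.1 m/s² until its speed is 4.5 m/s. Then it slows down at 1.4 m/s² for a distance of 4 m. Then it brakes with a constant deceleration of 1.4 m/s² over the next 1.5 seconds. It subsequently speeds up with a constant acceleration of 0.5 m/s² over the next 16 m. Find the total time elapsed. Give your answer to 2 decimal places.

13.04 s

Phase 1 (accelerating): v₀ = 0 m/s, a = 1.1 m/s².
v = v₀ + at → t = (4.5 − 0) / 1.1 = 4.09 s
v² = v₀² + 2aΔx → Δx = (4.5² − 0²)/(2·1.1) = 9.20 m

Phase 2 (decelerating): v₀ = 4.50 m/s, a = -1.4 m/s².
v² = v₀² + 2aΔx = 4.50² + 2·-1.4·4 = 9.05 → v = 3.01 m/s
t = (v − v₀)/a = (3.01 − 4.50)/-1.4 = 1.07 s

Phase 3 (decelerating): v₀ = 3.01 m/s, a = -1.4 m/s².
v = v₀ + at = 3.01 + (-1.4)(1.5) = 0.908 m/s
Δx = v₀t + ½at² = 3.01·1.5 + 0.5·-1.4·1.5² = 2.94 m

Phase 4 (accelerating): v₀ = 0.908 m/s, a = 0.5 m/s².
v² = v₀² + 2aΔx = 0.908² + 2·0.5·16 = 16.8 → v = 4.10 m/s
t = (v − v₀)/a = (4.10 − 0.908)/0.5 = 6.39 s
Total time = 4.09 + 1.07 + 1.50 + 6.39 = 13.0 s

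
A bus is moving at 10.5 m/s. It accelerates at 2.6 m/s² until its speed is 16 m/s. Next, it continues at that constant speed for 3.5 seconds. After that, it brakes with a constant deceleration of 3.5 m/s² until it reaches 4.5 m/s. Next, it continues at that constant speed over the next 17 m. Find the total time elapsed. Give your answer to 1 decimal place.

Phase 1 (accelerating): v₀ = 10.5 m/s, a = 2.6 m/s².
v = v₀ + at → t = (16 − 10.5) / 2.6 = 2.12 s
v² = v₀² + 2aΔx → Δx = (16² − 10.5²)/(2·2.6) = 28.0 m

Phase 2 (constant speed): v₀ = 16.0 m/s, a = 0 m/s².
v = v₀ + at = 16.0 + (0)(3.5) = 16.0 m/s
Δx = v₀t + ½at² = 16.0·3.5 + 0.5·0·3.5² = 56.0 m

Phase 3 (decelerating): v₀ = 16.0 m/s, a = -3.5 m/s².
v = v₀ + at → t = (4.5 − 16.0) / -3.5 = 3.29 s
v² = v₀² + 2aΔx → Δx = (4.5² − 16.0²)/(2·-3.5) = 33.7 m

Phase 4 (constant speed): v₀ = 4.50 m/s, a = 0 m/s².
Constant speed: t = d/v = 17/4.50 = 3.78 s
Total time = 2.12 + 3.50 + 3.29 + 3.78 = 12.7 s

12.7 s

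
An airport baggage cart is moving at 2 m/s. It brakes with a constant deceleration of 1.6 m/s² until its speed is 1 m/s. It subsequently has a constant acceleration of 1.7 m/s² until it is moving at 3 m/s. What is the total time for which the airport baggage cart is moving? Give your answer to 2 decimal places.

Phase 1 (decelerating): v₀ = 2.00 m/s, a = -1.6 m/s².
v = v₀ + at → t = (1 − 2.00) / -1.6 = 0.625 s
v² = v₀² + 2aΔx → Δx = (1² − 2.00²)/(2·-1.6) = 0.938 m

Phase 2 (accelerating): v₀ = 1.00 m/s, a = 1.7 m/s².
v = v₀ + at → t = (3 − 1.00) / 1.7 = 1.18 s
v² = v₀² + 2aΔx → Δx = (3² − 1.00²)/(2·1.7) = 2.35 m
Total time = 0.625 + 1.18 = 1.80 s

1.80 s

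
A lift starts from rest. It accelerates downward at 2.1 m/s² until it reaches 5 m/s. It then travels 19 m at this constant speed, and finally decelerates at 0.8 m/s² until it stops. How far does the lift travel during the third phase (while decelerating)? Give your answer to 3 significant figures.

Phase 1 (accelerating): v₀ = 0 m/s, a = 2.1 m/s².
v = v₀ + at → t = (5 − 0) / 2.1 = 2.38 s
v² = v₀² + 2aΔx → Δx = (5² − 0²)/(2·2.1) = 5.95 m

Phase 2 (constant speed): v₀ = 5.00 m/s, a = 0 m/s².
Constant speed: t = d/v = 19/5.00 = 3.80 s

Phase 3 (decelerating): v₀ = 5.00 m/s, a = -0.8 m/s².
v = v₀ + at → t = (0 − 5.00) / -0.8 = 6.25 s
v² = v₀² + 2aΔx → Δx = (0² − 5.00²)/(2·-0.8) = 15.6 m
Distance in phase 3 = 15.6 m

15.6 m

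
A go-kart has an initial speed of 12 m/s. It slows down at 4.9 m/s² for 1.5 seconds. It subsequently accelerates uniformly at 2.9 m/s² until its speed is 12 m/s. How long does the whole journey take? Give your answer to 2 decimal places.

Phase 1 (decelerating): v₀ = 12.0 m/s, a = -4.9 m/s².
v = v₀ + at = 12.0 + (-4.9)(1.5) = 4.65 m/s
Δx = v₀t + ½at² = 12.0·1.5 + 0.5·-4.9·1.5² = 12.5 m

Phase 2 (accelerating): v₀ = 4.65 m/s, a = 2.9 m/s².
v = v₀ + at → t = (12 − 4.65) / 2.9 = 2.53 s
v² = v₀² + 2aΔx → Δx = (12² − 4.65²)/(2·2.9) = 21.1 m
Total time = 1.50 + 2.53 = 4.03 s

4.03 s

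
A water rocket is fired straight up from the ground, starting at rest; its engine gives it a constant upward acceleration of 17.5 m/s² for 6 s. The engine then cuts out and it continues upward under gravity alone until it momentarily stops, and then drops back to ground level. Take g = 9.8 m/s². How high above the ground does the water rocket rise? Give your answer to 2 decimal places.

Phase 1 (powered ascent): v₀ = 0 m/s, a = 17.5 m/s².
v = v₀ + at = 0 + (17.5)(6) = 105 m/s
Δx = v₀t + ½at² = 0·6 + 0.5·17.5·6² = 315 m

Phase 2 (coasting upward): v₀ = 105 m/s, a = -9.8 m/s².
v = v₀ + at → t = (0 − 105) / -9.8 = 10.7 s
v² = v₀² + 2aΔx → Δx = (0² − 105²)/(2·-9.8) = 562 m
Maximum height = 315 + 562 = 878 m

877.50 m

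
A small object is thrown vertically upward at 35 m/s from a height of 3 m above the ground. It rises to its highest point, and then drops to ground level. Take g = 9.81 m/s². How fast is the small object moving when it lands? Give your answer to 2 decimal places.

Phase 1 (rising): v₀ = 35.0 m/s, a = -9.81 m/s².
v = v₀ + at → t = (0 − 35.0) / -9.81 = 3.57 s
v² = v₀² + 2aΔx → Δx = (0² − 35.0²)/(2·-9.81) = 62.4 m

Phase 2 (falling): v₀ = 0 m/s, a = -9.81 m/s².
Falls 65.4 m from rest: t = √(2·65.4/9.81) = 3.65 s; v = g·t = 35.8 m/s.
Final speed = 35.8 m/s

35.83 m/s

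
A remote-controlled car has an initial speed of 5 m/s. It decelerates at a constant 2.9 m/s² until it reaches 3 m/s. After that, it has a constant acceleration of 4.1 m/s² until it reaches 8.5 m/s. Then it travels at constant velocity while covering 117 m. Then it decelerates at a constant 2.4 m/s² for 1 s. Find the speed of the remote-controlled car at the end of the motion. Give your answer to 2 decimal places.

Phase 1 (decelerating): v₀ = 5.00 m/s, a = -2.9 m/s².
v = v₀ + at → t = (3 − 5.00) / -2.9 = 0.690 s
v² = v₀² + 2aΔx → Δx = (3² − 5.00²)/(2·-2.9) = 2.76 m

Phase 2 (accelerating): v₀ = 3.00 m/s, a = 4.1 m/s².
v = v₀ + at → t = (8.5 − 3.00) / 4.1 = 1.34 s
v² = v₀² + 2aΔx → Δx = (8.5² − 3.00²)/(2·4.1) = 7.71 m

Phase 3 (constant speed): v₀ = 8.50 m/s, a = 0 m/s².
Constant speed: t = d/v = 117/8.50 = 13.8 s

Phase 4 (decelerating): v₀ = 8.50 m/s, a = -2.4 m/s².
v = v₀ + at = 8.50 + (-2.4)(1) = 6.10 m/s
Δx = v₀t + ½at² = 8.50·1 + 0.5·-2.4·1² = 7.30 m
Final speed = 6.10 m/s

6.10 m/s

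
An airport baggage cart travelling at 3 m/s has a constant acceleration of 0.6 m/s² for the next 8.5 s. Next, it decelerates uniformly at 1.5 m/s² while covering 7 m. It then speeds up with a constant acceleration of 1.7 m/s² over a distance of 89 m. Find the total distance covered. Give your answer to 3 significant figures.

Phase 1 (accelerating): v₀ = 3.00 m/s, a = 0.6 m/s².
v = v₀ + at = 3.00 + (0.6)(8.5) = 8.10 m/s
Δx = v₀t + ½at² = 3.00·8.5 + 0.5·0.6·8.5² = 47.2 m

Phase 2 (decelerating): v₀ = 8.10 m/s, a = -1.5 m/s².
v² = v₀² + 2aΔx = 8.10² + 2·-1.5·7 = 44.6 → v = 6.68 m/s
t = (v − v₀)/a = (6.68 − 8.10)/-1.5 = 0.947 s

Phase 3 (accelerating): v₀ = 6.68 m/s, a = 1.7 m/s².
v² = v₀² + 2aΔx = 6.68² + 2·1.7·89 = 347 → v = 18.6 m/s
t = (v − v₀)/a = (18.6 − 6.68)/1.7 = 7.03 s
Total distance = 47.2 + 7.00 + 89.0 = 143 m

143 m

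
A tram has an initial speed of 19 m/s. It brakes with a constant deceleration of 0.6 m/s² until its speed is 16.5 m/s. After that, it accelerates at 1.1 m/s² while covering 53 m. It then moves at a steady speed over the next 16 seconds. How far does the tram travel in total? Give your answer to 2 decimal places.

Phase 1 (decelerating): v₀ = 19.0 m/s, a = -0.6 m/s².
v = v₀ + at → t = (16.5 − 19.0) / -0.6 = 4.17 s
v² = v₀² + 2aΔx → Δx = (16.5² − 19.0²)/(2·-0.6) = 74.0 m

Phase 2 (accelerating): v₀ = 16.5 m/s, a = 1.1 m/s².
v² = v₀² + 2aΔx = 16.5² + 2·1.1·53 = 389 → v = 19.7 m/s
t = (v − v₀)/a = (19.7 − 16.5)/1.1 = 2.93 s

Phase 3 (constant speed): v₀ = 19.7 m/s, a = 0 m/s².
v = v₀ + at = 19.7 + (0)(16) = 19.7 m/s
Δx = v₀t + ½at² = 19.7·16 + 0.5·0·16² = 316 m
Total distance = 74.0 + 53.0 + 316 = 442 m

442.47 m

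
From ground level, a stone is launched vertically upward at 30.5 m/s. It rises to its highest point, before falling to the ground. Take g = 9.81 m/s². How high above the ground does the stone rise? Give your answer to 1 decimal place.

47.4 m

Phase 1 (rising): v₀ = 30.5 m/s, a = -9.81 m/s².
v = v₀ + at → t = (0 − 30.5) / -9.81 = 3.11 s
v² = v₀² + 2aΔx → Δx = (0² − 30.5²)/(2·-9.81) = 47.4 m
Maximum height = 47.4 m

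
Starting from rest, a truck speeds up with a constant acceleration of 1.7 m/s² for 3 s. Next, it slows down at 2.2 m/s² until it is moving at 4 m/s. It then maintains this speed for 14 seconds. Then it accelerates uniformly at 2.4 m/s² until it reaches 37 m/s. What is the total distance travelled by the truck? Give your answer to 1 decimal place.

Phase 1 (accelerating): v₀ = 0 m/s, a = 1.7 m/s².
v = v₀ + at = 0 + (1.7)(3) = 5.10 m/s
Δx = v₀t + ½at² = 0·3 + 0.5·1.7·3² = 7.65 m

Phase 2 (decelerating): v₀ = 5.10 m/s, a = -2.2 m/s².
v = v₀ + at → t = (4 − 5.10) / -2.2 = 0.500 s
v² = v₀² + 2aΔx → Δx = (4² − 5.10²)/(2·-2.2) = 2.27 m

Phase 3 (constant speed): v₀ = 4.00 m/s, a = 0 m/s².
v = v₀ + at = 4.00 + (0)(14) = 4.00 m/s
Δx = v₀t + ½at² = 4.00·14 + 0.5·0·14² = 56.0 m

Phase 4 (accelerating): v₀ = 4.00 m/s, a = 2.4 m/s².
v = v₀ + at → t = (37 − 4.00) / 2.4 = 13.8 s
v² = v₀² + 2aΔx → Δx = (37² − 4.00²)/(2·2.4) = 282 m
Total distance = 7.65 + 2.27 + 56.0 + 282 = 348 m

347.8 m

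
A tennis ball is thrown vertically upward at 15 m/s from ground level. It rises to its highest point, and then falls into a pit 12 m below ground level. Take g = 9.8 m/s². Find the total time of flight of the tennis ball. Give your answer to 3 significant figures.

3.72 s

Phase 1 (rising): v₀ = 15.0 m/s, a = -9.8 m/s².
v = v₀ + at → t = (0 − 15.0) / -9.8 = 1.53 s
v² = v₀² + 2aΔx → Δx = (0² − 15.0²)/(2·-9.8) = 11.5 m

Phase 2 (falling): v₀ = 0 m/s, a = -9.8 m/s².
Falls 23.5 m from rest: t = √(2·23.5/9.8) = 2.19 s; v = g·t = 21.5 m/s.
Total time = 1.53 + 2.19 = 3.72 s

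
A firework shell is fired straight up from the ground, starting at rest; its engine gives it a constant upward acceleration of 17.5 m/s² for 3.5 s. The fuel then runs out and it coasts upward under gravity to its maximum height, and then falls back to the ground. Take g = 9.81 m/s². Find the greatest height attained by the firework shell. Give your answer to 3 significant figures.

Phase 1 (powered ascent): v₀ = 0 m/s, a = 17.5 m/s².
v = v₀ + at = 0 + (17.5)(3.5) = 61.2 m/s
Δx = v₀t + ½at² = 0·3.5 + 0.5·17.5·3.5² = 107 m

Phase 2 (coasting upward): v₀ = 61.2 m/s, a = -9.81 m/s².
v = v₀ + at → t = (0 − 61.2) / -9.81 = 6.24 s
v² = v₀² + 2aΔx → Δx = (0² − 61.2²)/(2·-9.81) = 191 m
Maximum height = 107 + 191 = 298 m

298 m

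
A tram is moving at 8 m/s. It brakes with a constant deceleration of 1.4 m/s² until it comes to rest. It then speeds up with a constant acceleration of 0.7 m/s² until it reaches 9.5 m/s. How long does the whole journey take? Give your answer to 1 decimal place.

19.3 s

Phase 1 (decelerating): v₀ = 8.00 m/s, a = -1.4 m/s².
v = v₀ + at → t = (0 − 8.00) / -1.4 = 5.71 s
v² = v₀² + 2aΔx → Δx = (0² − 8.00²)/(2·-1.4) = 22.9 m

Phase 2 (accelerating): v₀ = 0 m/s, a = 0.7 m/s².
v = v₀ + at → t = (9.5 − 0) / 0.7 = 13.6 s
v² = v₀² + 2aΔx → Δx = (9.5² − 0²)/(2·0.7) = 64.5 m
Total time = 5.71 + 13.6 = 19.3 s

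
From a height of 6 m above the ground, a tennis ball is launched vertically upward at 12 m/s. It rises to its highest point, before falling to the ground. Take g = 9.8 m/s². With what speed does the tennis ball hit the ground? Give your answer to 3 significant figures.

16.2 m/s

Phase 1 (rising): v₀ = 12.0 m/s, a = -9.8 m/s².
v = v₀ + at → t = (0 − 12.0) / -9.8 = 1.22 s
v² = v₀² + 2aΔx → Δx = (0² − 12.0²)/(2·-9.8) = 7.35 m

Phase 2 (falling): v₀ = 0 m/s, a = -9.8 m/s².
Falls 13.3 m from rest: t = √(2·13.3/9.8) = 1.65 s; v = g·t = 16.2 m/s.
Final speed = 16.2 m/s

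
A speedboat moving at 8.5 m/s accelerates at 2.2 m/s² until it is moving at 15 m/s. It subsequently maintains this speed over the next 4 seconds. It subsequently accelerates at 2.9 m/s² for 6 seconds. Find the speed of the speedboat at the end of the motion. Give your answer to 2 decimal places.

32.40 m/s

Phase 1 (accelerating): v₀ = 8.50 m/s, a = 2.2 m/s².
v = v₀ + at → t = (15 − 8.50) / 2.2 = 2.95 s
v² = v₀² + 2aΔx → Δx = (15² − 8.50²)/(2·2.2) = 34.7 m

Phase 2 (constant speed): v₀ = 15.0 m/s, a = 0 m/s².
v = v₀ + at = 15.0 + (0)(4) = 15.0 m/s
Δx = v₀t + ½at² = 15.0·4 + 0.5·0·4² = 60.0 m

Phase 3 (accelerating): v₀ = 15.0 m/s, a = 2.9 m/s².
v = v₀ + at = 15.0 + (2.9)(6) = 32.4 m/s
Δx = v₀t + ½at² = 15.0·6 + 0.5·2.9·6² = 142 m
Final speed = 32.4 m/s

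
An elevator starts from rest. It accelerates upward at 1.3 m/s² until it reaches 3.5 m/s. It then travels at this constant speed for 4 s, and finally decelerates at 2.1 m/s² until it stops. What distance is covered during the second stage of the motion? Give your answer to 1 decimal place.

Phase 1 (accelerating): v₀ = 0 m/s, a = 1.3 m/s².
v = v₀ + at → t = (3.5 − 0) / 1.3 = 2.69 s
v² = v₀² + 2aΔx → Δx = (3.5² − 0²)/(2·1.3) = 4.71 m

Phase 2 (constant speed): v₀ = 3.50 m/s, a = 0 m/s².
v = v₀ + at = 3.50 + (0)(4) = 3.50 m/s
Δx = v₀t + ½at² = 3.50·4 + 0.5·0·4² = 14.0 m
Distance in phase 2 = 14.0 m

14.0 m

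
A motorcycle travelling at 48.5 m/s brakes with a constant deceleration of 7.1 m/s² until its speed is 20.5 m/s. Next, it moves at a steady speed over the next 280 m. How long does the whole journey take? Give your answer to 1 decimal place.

17.6 s

Phase 1 (decelerating): v₀ = 48.5 m/s, a = -7.1 m/s².
v = v₀ + at → t = (20.5 − 48.5) / -7.1 = 3.94 s
v² = v₀² + 2aΔx → Δx = (20.5² − 48.5²)/(2·-7.1) = 136 m

Phase 2 (constant speed): v₀ = 20.5 m/s, a = 0 m/s².
Constant speed: t = d/v = 280/20.5 = 13.7 s
Total time = 3.94 + 13.7 = 17.6 s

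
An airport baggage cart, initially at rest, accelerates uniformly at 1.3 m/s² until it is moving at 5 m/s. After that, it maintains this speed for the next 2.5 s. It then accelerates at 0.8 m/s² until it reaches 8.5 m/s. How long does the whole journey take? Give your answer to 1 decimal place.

Phase 1 (accelerating): v₀ = 0 m/s, a = 1.3 m/s².
v = v₀ + at → t = (5 − 0) / 1.3 = 3.85 s
v² = v₀² + 2aΔx → Δx = (5² − 0²)/(2·1.3) = 9.62 m

Phase 2 (constant speed): v₀ = 5.00 m/s, a = 0 m/s².
v = v₀ + at = 5.00 + (0)(2.5) = 5.00 m/s
Δx = v₀t + ½at² = 5.00·2.5 + 0.5·0·2.5² = 12.5 m

Phase 3 (accelerating): v₀ = 5.00 m/s, a = 0.8 m/s².
v = v₀ + at → t = (8.5 − 5.00) / 0.8 = 4.38 s
v² = v₀² + 2aΔx → Δx = (8.5² − 5.00²)/(2·0.8) = 29.5 m
Total time = 3.85 + 2.50 + 4.38 = 10.7 s

10.7 s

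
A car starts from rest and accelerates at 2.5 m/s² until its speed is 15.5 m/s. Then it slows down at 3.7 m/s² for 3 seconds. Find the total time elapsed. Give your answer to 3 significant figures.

9.20 s

Phase 1 (accelerating): v₀ = 0 m/s, a = 2.5 m/s².
v = v₀ + at → t = (15.5 − 0) / 2.5 = 6.20 s
v² = v₀² + 2aΔx → Δx = (15.5² − 0²)/(2·2.5) = 48.0 m

Phase 2 (decelerating): v₀ = 15.5 m/s, a = -3.7 m/s².
v = v₀ + at = 15.5 + (-3.7)(3) = 4.40 m/s
Δx = v₀t + ½at² = 15.5·3 + 0.5·-3.7·3² = 29.8 m
Total time = 6.20 + 3.00 = 9.20 s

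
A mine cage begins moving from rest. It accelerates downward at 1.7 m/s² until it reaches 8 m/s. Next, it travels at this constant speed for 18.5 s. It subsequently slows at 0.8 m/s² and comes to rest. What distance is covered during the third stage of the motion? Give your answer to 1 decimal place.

40.0 m

Phase 1 (accelerating): v₀ = 0 m/s, a = 1.7 m/s².
v = v₀ + at → t = (8 − 0) / 1.7 = 4.71 s
v² = v₀² + 2aΔx → Δx = (8² − 0²)/(2·1.7) = 18.8 m

Phase 2 (constant speed): v₀ = 8.00 m/s, a = 0 m/s².
v = v₀ + at = 8.00 + (0)(18.5) = 8.00 m/s
Δx = v₀t + ½at² = 8.00·18.5 + 0.5·0·18.5² = 148 m

Phase 3 (decelerating): v₀ = 8.00 m/s, a = -0.8 m/s².
v = v₀ + at → t = (0 − 8.00) / -0.8 = 10.0 s
v² = v₀² + 2aΔx → Δx = (0² − 8.00²)/(2·-0.8) = 40.0 m
Distance in phase 3 = 40.0 m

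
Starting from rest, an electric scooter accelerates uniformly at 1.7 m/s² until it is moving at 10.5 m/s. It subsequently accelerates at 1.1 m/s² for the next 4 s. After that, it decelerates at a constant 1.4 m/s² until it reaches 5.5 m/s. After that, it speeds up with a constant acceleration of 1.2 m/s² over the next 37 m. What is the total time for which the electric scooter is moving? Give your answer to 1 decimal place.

21.4 s

Phase 1 (accelerating): v₀ = 0 m/s, a = 1.7 m/s².
v = v₀ + at → t = (10.5 − 0) / 1.7 = 6.18 s
v² = v₀² + 2aΔx → Δx = (10.5² − 0²)/(2·1.7) = 32.4 m

Phase 2 (accelerating): v₀ = 10.5 m/s, a = 1.1 m/s².
v = v₀ + at = 10.5 + (1.1)(4) = 14.9 m/s
Δx = v₀t + ½at² = 10.5·4 + 0.5·1.1·4² = 50.8 m

Phase 3 (decelerating): v₀ = 14.9 m/s, a = -1.4 m/s².
v = v₀ + at → t = (5.5 − 14.9) / -1.4 = 6.71 s
v² = v₀² + 2aΔx → Δx = (5.5² − 14.9²)/(2·-1.4) = 68.5 m

Phase 4 (accelerating): v₀ = 5.50 m/s, a = 1.2 m/s².
v² = v₀² + 2aΔx = 5.50² + 2·1.2·37 = 119 → v = 10.9 m/s
t = (v − v₀)/a = (10.9 − 5.50)/1.2 = 4.51 s
Total time = 6.18 + 4.00 + 6.71 + 4.51 = 21.4 s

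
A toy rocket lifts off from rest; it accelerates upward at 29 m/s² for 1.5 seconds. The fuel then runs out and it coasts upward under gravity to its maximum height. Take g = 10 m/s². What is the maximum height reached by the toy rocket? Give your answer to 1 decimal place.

Phase 1 (powered ascent): v₀ = 0 m/s, a = 29 m/s².
v = v₀ + at = 0 + (29)(1.5) = 43.5 m/s
Δx = v₀t + ½at² = 0·1.5 + 0.5·29·1.5² = 32.6 m

Phase 2 (coasting upward): v₀ = 43.5 m/s, a = -10 m/s².
v = v₀ + at → t = (0 − 43.5) / -10 = 4.35 s
v² = v₀² + 2aΔx → Δx = (0² − 43.5²)/(2·-10) = 94.6 m
Maximum height = 32.6 + 94.6 = 127 m

127.2 m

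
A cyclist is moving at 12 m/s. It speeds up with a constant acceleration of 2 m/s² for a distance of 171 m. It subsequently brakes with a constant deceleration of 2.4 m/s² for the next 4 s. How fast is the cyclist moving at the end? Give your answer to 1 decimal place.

19.2 m/s

Phase 1 (accelerating): v₀ = 12.0 m/s, a = 2 m/s².
v² = v₀² + 2aΔx = 12.0² + 2·2·171 = 828 → v = 28.8 m/s
t = (v − v₀)/a = (28.8 − 12.0)/2 = 8.39 s

Phase 2 (decelerating): v₀ = 28.8 m/s, a = -2.4 m/s².
v = v₀ + at = 28.8 + (-2.4)(4) = 19.2 m/s
Δx = v₀t + ½at² = 28.8·4 + 0.5·-2.4·4² = 95.9 m
Final speed = 19.2 m/s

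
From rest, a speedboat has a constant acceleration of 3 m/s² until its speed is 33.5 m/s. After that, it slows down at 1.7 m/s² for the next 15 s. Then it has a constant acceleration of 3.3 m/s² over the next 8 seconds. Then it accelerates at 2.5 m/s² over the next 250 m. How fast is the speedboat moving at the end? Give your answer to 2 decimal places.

Phase 1 (accelerating): v₀ = 0 m/s, a = 3 m/s².
v = v₀ + at → t = (33.5 − 0) / 3 = 11.2 s
v² = v₀² + 2aΔx → Δx = (33.5² − 0²)/(2·3) = 187 m

Phase 2 (decelerating): v₀ = 33.5 m/s, a = -1.7 m/s².
v = v₀ + at = 33.5 + (-1.7)(15) = 8.00 m/s
Δx = v₀t + ½at² = 33.5·15 + 0.5·-1.7·15² = 311 m

Phase 3 (accelerating): v₀ = 8.00 m/s, a = 3.3 m/s².
v = v₀ + at = 8.00 + (3.3)(8) = 34.4 m/s
Δx = v₀t + ½at² = 8.00·8 + 0.5·3.3·8² = 170 m

Phase 4 (accelerating): v₀ = 34.4 m/s, a = 2.5 m/s².
v² = v₀² + 2aΔx = 34.4² + 2·2.5·250 = 2430 → v = 49.3 m/s
t = (v − v₀)/a = (49.3 − 34.4)/2.5 = 5.97 s
Final speed = 49.3 m/s

49.33 m/s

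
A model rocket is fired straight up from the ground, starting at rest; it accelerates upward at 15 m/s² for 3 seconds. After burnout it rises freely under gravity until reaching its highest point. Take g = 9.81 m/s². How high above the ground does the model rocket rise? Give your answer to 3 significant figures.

171 m

Phase 1 (powered ascent): v₀ = 0 m/s, a = 15 m/s².
v = v₀ + at = 0 + (15)(3) = 45.0 m/s
Δx = v₀t + ½at² = 0·3 + 0.5·15·3² = 67.5 m

Phase 2 (coasting upward): v₀ = 45.0 m/s, a = -9.81 m/s².
v = v₀ + at → t = (0 − 45.0) / -9.81 = 4.59 s
v² = v₀² + 2aΔx → Δx = (0² − 45.0²)/(2·-9.81) = 103 m
Maximum height = 67.5 + 103 = 171 m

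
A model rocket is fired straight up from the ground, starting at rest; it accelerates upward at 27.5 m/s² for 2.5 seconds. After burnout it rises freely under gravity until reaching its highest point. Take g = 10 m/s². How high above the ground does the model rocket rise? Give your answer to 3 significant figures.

322 m

Phase 1 (powered ascent): v₀ = 0 m/s, a = 27.5 m/s².
v = v₀ + at = 0 + (27.5)(2.5) = 68.8 m/s
Δx = v₀t + ½at² = 0·2.5 + 0.5·27.5·2.5² = 85.9 m

Phase 2 (coasting upward): v₀ = 68.8 m/s, a = -10 m/s².
v = v₀ + at → t = (0 − 68.8) / -10 = 6.88 s
v² = v₀² + 2aΔx → Δx = (0² − 68.8²)/(2·-10) = 236 m
Maximum height = 85.9 + 236 = 322 m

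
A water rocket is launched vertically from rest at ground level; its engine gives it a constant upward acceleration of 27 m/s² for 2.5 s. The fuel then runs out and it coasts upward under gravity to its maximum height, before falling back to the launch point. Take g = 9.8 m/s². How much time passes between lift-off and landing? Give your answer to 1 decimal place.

17.4 s

Phase 1 (powered ascent): v₀ = 0 m/s, a = 27 m/s².
v = v₀ + at = 0 + (27)(2.5) = 67.5 m/s
Δx = v₀t + ½at² = 0·2.5 + 0.5·27·2.5² = 84.4 m

Phase 2 (coasting upward): v₀ = 67.5 m/s, a = -9.8 m/s².
v = v₀ + at → t = (0 − 67.5) / -9.8 = 6.89 s
v² = v₀² + 2aΔx → Δx = (0² − 67.5²)/(2·-9.8) = 232 m

Phase 3 (free fall): v₀ = 0 m/s, a = -9.8 m/s².
Falls 317 m from rest: t = √(2·317/9.8) = 8.04 s; v = g·t = 78.8 m/s.
Total time = 2.50 + 6.89 + 8.04 = 17.4 s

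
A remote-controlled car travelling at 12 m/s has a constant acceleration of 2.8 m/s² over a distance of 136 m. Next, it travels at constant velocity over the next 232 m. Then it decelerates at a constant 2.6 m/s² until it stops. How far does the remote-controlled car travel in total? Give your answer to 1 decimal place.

542.2 m

Phase 1 (accelerating): v₀ = 12.0 m/s, a = 2.8 m/s².
v² = v₀² + 2aΔx = 12.0² + 2·2.8·136 = 906 → v = 30.1 m/s
t = (v − v₀)/a = (30.1 − 12.0)/2.8 = 6.46 s

Phase 2 (constant speed): v₀ = 30.1 m/s, a = 0 m/s².
Constant speed: t = d/v = 232/30.1 = 7.71 s

Phase 3 (decelerating): v₀ = 30.1 m/s, a = -2.6 m/s².
v = v₀ + at → t = (0 − 30.1) / -2.6 = 11.6 s
v² = v₀² + 2aΔx → Δx = (0² − 30.1²)/(2·-2.6) = 174 m
Total distance = 136 + 232 + 174 = 542 m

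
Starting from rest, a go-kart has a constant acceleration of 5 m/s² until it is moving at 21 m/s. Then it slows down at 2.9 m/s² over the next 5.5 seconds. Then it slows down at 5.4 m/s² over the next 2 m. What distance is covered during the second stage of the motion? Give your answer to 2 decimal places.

Phase 1 (accelerating): v₀ = 0 m/s, a = 5 m/s².
v = v₀ + at → t = (21 − 0) / 5 = 4.20 s
v² = v₀² + 2aΔx → Δx = (21² − 0²)/(2·5) = 44.1 m

Phase 2 (decelerating): v₀ = 21.0 m/s, a = -2.9 m/s².
v = v₀ + at = 21.0 + (-2.9)(5.5) = 5.05 m/s
Δx = v₀t + ½at² = 21.0·5.5 + 0.5·-2.9·5.5² = 71.6 m
Distance in phase 2 = 71.6 m

71.64 m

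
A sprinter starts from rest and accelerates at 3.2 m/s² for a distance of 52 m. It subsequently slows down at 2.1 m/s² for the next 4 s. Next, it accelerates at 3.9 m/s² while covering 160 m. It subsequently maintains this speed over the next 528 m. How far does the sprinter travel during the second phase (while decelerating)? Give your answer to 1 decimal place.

Phase 1 (accelerating): v₀ = 0 m/s, a = 3.2 m/s².
v² = v₀² + 2aΔx = 0² + 2·3.2·52 = 333 → v = 18.2 m/s
t = (v − v₀)/a = (18.2 − 0)/3.2 = 5.70 s

Phase 2 (decelerating): v₀ = 18.2 m/s, a = -2.1 m/s².
v = v₀ + at = 18.2 + (-2.1)(4) = 9.84 m/s
Δx = v₀t + ½at² = 18.2·4 + 0.5·-2.1·4² = 56.2 m
Distance in phase 2 = 56.2 m

56.2 m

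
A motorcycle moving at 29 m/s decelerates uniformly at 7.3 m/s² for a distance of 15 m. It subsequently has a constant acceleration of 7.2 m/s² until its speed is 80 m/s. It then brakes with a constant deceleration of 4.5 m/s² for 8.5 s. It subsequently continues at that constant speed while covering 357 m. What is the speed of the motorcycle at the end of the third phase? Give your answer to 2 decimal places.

41.75 m/s

Phase 1 (decelerating): v₀ = 29.0 m/s, a = -7.3 m/s².
v² = v₀² + 2aΔx = 29.0² + 2·-7.3·15 = 622 → v = 24.9 m/s
t = (v − v₀)/a = (24.9 − 29.0)/-7.3 = 0.556 s

Phase 2 (accelerating): v₀ = 24.9 m/s, a = 7.2 m/s².
v = v₀ + at → t = (80 − 24.9) / 7.2 = 7.65 s
v² = v₀² + 2aΔx → Δx = (80² − 24.9²)/(2·7.2) = 401 m

Phase 3 (decelerating): v₀ = 80.0 m/s, a = -4.5 m/s².
v = v₀ + at = 80.0 + (-4.5)(8.5) = 41.8 m/s
Δx = v₀t + ½at² = 80.0·8.5 + 0.5·-4.5·8.5² = 517 m
Speed at end of phase 3 = 41.8 m/s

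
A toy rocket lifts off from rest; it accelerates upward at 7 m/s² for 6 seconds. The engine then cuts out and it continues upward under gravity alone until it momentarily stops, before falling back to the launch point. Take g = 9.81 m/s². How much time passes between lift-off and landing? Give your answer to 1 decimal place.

Phase 1 (powered ascent): v₀ = 0 m/s, a = 7 m/s².
v = v₀ + at = 0 + (7)(6) = 42.0 m/s
Δx = v₀t + ½at² = 0·6 + 0.5·7·6² = 126 m

Phase 2 (coasting upward): v₀ = 42.0 m/s, a = -9.81 m/s².
v = v₀ + at → t = (0 − 42.0) / -9.81 = 4.28 s
v² = v₀² + 2aΔx → Δx = (0² − 42.0²)/(2·-9.81) = 89.9 m

Phase 3 (free fall): v₀ = 0 m/s, a = -9.81 m/s².
Falls 216 m from rest: t = √(2·216/9.81) = 6.63 s; v = g·t = 65.1 m/s.
Total time = 6.00 + 4.28 + 6.63 = 16.9 s

16.9 s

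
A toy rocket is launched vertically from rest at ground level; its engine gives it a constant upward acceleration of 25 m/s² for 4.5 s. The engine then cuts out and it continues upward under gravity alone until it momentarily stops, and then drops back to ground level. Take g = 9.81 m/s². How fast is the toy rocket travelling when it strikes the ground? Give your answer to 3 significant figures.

Phase 1 (powered ascent): v₀ = 0 m/s, a = 25 m/s².
v = v₀ + at = 0 + (25)(4.5) = 112 m/s
Δx = v₀t + ½at² = 0·4.5 + 0.5·25·4.5² = 253 m

Phase 2 (coasting upward): v₀ = 112 m/s, a = -9.81 m/s².
v = v₀ + at → t = (0 − 112) / -9.81 = 11.5 s
v² = v₀² + 2aΔx → Δx = (0² − 112²)/(2·-9.81) = 645 m

Phase 3 (free fall): v₀ = 0 m/s, a = -9.81 m/s².
Falls 898 m from rest: t = √(2·898/9.81) = 13.5 s; v = g·t = 133 m/s.
Impact speed = 133 m/s

133 m/s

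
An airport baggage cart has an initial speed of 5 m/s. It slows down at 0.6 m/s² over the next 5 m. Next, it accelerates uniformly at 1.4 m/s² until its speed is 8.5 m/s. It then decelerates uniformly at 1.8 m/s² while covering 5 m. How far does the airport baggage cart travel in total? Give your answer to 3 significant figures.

Phase 1 (decelerating): v₀ = 5.00 m/s, a = -0.6 m/s².
v² = v₀² + 2aΔx = 5.00² + 2·-0.6·5 = 19.0 → v = 4.36 m/s
t = (v − v₀)/a = (4.36 − 5.00)/-0.6 = 1.07 s

Phase 2 (accelerating): v₀ = 4.36 m/s, a = 1.4 m/s².
v = v₀ + at → t = (8.5 − 4.36) / 1.4 = 2.96 s
v² = v₀² + 2aΔx → Δx = (8.5² − 4.36²)/(2·1.4) = 19.0 m

Phase 3 (decelerating): v₀ = 8.50 m/s, a = -1.8 m/s².
v² = v₀² + 2aΔx = 8.50² + 2·-1.8·5 = 54.2 → v = 7.37 m/s
t = (v − v₀)/a = (7.37 − 8.50)/-1.8 = 0.630 s
Total distance = 5.00 + 19.0 + 5.00 = 29.0 m

29.0 m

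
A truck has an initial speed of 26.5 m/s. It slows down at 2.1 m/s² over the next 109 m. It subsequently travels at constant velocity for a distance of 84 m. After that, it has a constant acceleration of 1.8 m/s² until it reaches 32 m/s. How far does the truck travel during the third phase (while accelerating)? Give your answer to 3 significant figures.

Phase 1 (decelerating): v₀ = 26.5 m/s, a = -2.1 m/s².
v² = v₀² + 2aΔx = 26.5² + 2·-2.1·109 = 244 → v = 15.6 m/s
t = (v − v₀)/a = (15.6 − 26.5)/-2.1 = 5.17 s

Phase 2 (constant speed): v₀ = 15.6 m/s, a = 0 m/s².
Constant speed: t = d/v = 84/15.6 = 5.37 s

Phase 3 (accelerating): v₀ = 15.6 m/s, a = 1.8 m/s².
v = v₀ + at → t = (32 − 15.6) / 1.8 = 9.09 s
v² = v₀² + 2aΔx → Δx = (32² − 15.6²)/(2·1.8) = 217 m
Distance in phase 3 = 217 m

217 m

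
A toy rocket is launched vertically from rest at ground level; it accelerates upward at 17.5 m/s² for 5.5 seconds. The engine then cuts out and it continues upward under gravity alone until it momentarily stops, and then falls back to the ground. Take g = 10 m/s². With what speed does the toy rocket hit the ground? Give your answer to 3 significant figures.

121 m/s

Phase 1 (powered ascent): v₀ = 0 m/s, a = 17.5 m/s².
v = v₀ + at = 0 + (17.5)(5.5) = 96.2 m/s
Δx = v₀t + ½at² = 0·5.5 + 0.5·17.5·5.5² = 265 m

Phase 2 (coasting upward): v₀ = 96.2 m/s, a = -10 m/s².
v = v₀ + at → t = (0 − 96.2) / -10 = 9.62 s
v² = v₀² + 2aΔx → Δx = (0² − 96.2²)/(2·-10) = 463 m

Phase 3 (free fall): v₀ = 0 m/s, a = -10 m/s².
Falls 728 m from rest: t = √(2·728/10) = 12.1 s; v = g·t = 121 m/s.
Impact speed = 121 m/s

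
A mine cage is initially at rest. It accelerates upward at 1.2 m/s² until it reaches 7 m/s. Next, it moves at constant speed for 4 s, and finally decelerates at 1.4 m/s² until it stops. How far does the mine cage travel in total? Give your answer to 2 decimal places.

Phase 1 (accelerating): v₀ = 0 m/s, a = 1.2 m/s².
v = v₀ + at → t = (7 − 0) / 1.2 = 5.83 s
v² = v₀² + 2aΔx → Δx = (7² − 0²)/(2·1.2) = 20.4 m

Phase 2 (constant speed): v₀ = 7.00 m/s, a = 0 m/s².
v = v₀ + at = 7.00 + (0)(4) = 7.00 m/s
Δx = v₀t + ½at² = 7.00·4 + 0.5·0·4² = 28.0 m

Phase 3 (decelerating): v₀ = 7.00 m/s, a = -1.4 m/s².
v = v₀ + at → t = (0 − 7.00) / -1.4 = 5.00 s
v² = v₀² + 2aΔx → Δx = (0² − 7.00²)/(2·-1.4) = 17.5 m
Total distance = 20.4 + 28.0 + 17.5 = 65.9 m

65.92 m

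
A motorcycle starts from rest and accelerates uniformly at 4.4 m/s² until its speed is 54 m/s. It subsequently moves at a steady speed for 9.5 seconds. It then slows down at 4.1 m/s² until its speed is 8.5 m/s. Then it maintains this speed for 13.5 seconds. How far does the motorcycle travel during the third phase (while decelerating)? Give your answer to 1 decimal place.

Phase 1 (accelerating): v₀ = 0 m/s, a = 4.4 m/s².
v = v₀ + at → t = (54 − 0) / 4.4 = 12.3 s
v² = v₀² + 2aΔx → Δx = (54² − 0²)/(2·4.4) = 331 m

Phase 2 (constant speed): v₀ = 54.0 m/s, a = 0 m/s².
v = v₀ + at = 54.0 + (0)(9.5) = 54.0 m/s
Δx = v₀t + ½at² = 54.0·9.5 + 0.5·0·9.5² = 513 m

Phase 3 (decelerating): v₀ = 54.0 m/s, a = -4.1 m/s².
v = v₀ + at → t = (8.5 − 54.0) / -4.1 = 11.1 s
v² = v₀² + 2aΔx → Δx = (8.5² − 54.0²)/(2·-4.1) = 347 m
Distance in phase 3 = 347 m

346.8 m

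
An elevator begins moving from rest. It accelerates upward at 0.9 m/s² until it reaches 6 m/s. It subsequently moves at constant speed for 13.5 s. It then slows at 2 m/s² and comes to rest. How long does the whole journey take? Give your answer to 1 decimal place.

Phase 1 (accelerating): v₀ = 0 m/s, a = 0.9 m/s².
v = v₀ + at → t = (6 − 0) / 0.9 = 6.67 s
v² = v₀² + 2aΔx → Δx = (6² − 0²)/(2·0.9) = 20.0 m

Phase 2 (constant speed): v₀ = 6.00 m/s, a = 0 m/s².
v = v₀ + at = 6.00 + (0)(13.5) = 6.00 m/s
Δx = v₀t + ½at² = 6.00·13.5 + 0.5·0·13.5² = 81.0 m

Phase 3 (decelerating): v₀ = 6.00 m/s, a = -2 m/s².
v = v₀ + at → t = (0 − 6.00) / -2 = 3.00 s
v² = v₀² + 2aΔx → Δx = (0² − 6.00²)/(2·-2) = 9.00 m
Total time = 6.67 + 13.5 + 3.00 = 23.2 s

23.2 s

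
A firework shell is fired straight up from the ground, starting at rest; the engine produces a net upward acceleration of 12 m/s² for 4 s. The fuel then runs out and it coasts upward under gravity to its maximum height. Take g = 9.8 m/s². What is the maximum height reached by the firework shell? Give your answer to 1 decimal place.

Phase 1 (powered ascent): v₀ = 0 m/s, a = 12 m/s².
v = v₀ + at = 0 + (12)(4) = 48.0 m/s
Δx = v₀t + ½at² = 0·4 + 0.5·12·4² = 96.0 m

Phase 2 (coasting upward): v₀ = 48.0 m/s, a = -9.8 m/s².
v = v₀ + at → t = (0 − 48.0) / -9.8 = 4.90 s
v² = v₀² + 2aΔx → Δx = (0² − 48.0²)/(2·-9.8) = 118 m
Maximum height = 96.0 + 118 = 214 m

213.6 m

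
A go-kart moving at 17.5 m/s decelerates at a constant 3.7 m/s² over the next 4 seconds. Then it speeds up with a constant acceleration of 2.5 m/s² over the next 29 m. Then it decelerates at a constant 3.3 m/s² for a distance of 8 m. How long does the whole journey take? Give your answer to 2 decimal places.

Phase 1 (decelerating): v₀ = 17.5 m/s, a = -3.7 m/s².
v = v₀ + at = 17.5 + (-3.7)(4) = 2.70 m/s
Δx = v₀t + ½at² = 17.5·4 + 0.5·-3.7·4² = 40.4 m

Phase 2 (accelerating): v₀ = 2.70 m/s, a = 2.5 m/s².
v² = v₀² + 2aΔx = 2.70² + 2·2.5·29 = 152 → v = 12.3 m/s
t = (v − v₀)/a = (12.3 − 2.70)/2.5 = 3.86 s

Phase 3 (decelerating): v₀ = 12.3 m/s, a = -3.3 m/s².
v² = v₀² + 2aΔx = 12.3² + 2·-3.3·8 = 99.5 → v = 9.97 m/s
t = (v − v₀)/a = (9.97 − 12.3)/-3.3 = 0.717 s
Total time = 4.00 + 3.86 + 0.717 = 8.57 s

8.57 s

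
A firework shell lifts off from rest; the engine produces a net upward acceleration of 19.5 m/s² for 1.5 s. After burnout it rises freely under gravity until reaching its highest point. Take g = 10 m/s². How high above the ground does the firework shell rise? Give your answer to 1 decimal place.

64.7 m

Phase 1 (powered ascent): v₀ = 0 m/s, a = 19.5 m/s².
v = v₀ + at = 0 + (19.5)(1.5) = 29.2 m/s
Δx = v₀t + ½at² = 0·1.5 + 0.5·19.5·1.5² = 21.9 m

Phase 2 (coasting upward): v₀ = 29.2 m/s, a = -10 m/s².
v = v₀ + at → t = (0 − 29.2) / -10 = 2.92 s
v² = v₀² + 2aΔx → Δx = (0² − 29.2²)/(2·-10) = 42.8 m
Maximum height = 21.9 + 42.8 = 64.7 m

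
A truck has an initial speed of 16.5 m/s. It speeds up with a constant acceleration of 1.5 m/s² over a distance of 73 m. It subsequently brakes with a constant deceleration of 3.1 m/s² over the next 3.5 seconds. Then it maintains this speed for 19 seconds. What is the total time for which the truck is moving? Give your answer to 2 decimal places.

Phase 1 (accelerating): v₀ = 16.5 m/s, a = 1.5 m/s².
v² = v₀² + 2aΔx = 16.5² + 2·1.5·73 = 491 → v = 22.2 m/s
t = (v − v₀)/a = (22.2 − 16.5)/1.5 = 3.78 s

Phase 2 (decelerating): v₀ = 22.2 m/s, a = -3.1 m/s².
v = v₀ + at = 22.2 + (-3.1)(3.5) = 11.3 m/s
Δx = v₀t + ½at² = 22.2·3.5 + 0.5·-3.1·3.5² = 58.6 m

Phase 3 (constant speed): v₀ = 11.3 m/s, a = 0 m/s².
v = v₀ + at = 11.3 + (0)(19) = 11.3 m/s
Δx = v₀t + ½at² = 11.3·19 + 0.5·0·19² = 215 m
Total time = 3.78 + 3.50 + 19.0 = 26.3 s

26.28 s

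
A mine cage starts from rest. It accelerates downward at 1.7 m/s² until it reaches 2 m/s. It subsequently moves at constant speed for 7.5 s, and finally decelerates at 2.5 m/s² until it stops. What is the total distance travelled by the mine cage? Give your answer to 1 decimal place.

17.0 m

Phase 1 (accelerating): v₀ = 0 m/s, a = 1.7 m/s².
v = v₀ + at → t = (2 − 0) / 1.7 = 1.18 s
v² = v₀² + 2aΔx → Δx = (2² − 0²)/(2·1.7) = 1.18 m

Phase 2 (constant speed): v₀ = 2.00 m/s, a = 0 m/s².
v = v₀ + at = 2.00 + (0)(7.5) = 2.00 m/s
Δx = v₀t + ½at² = 2.00·7.5 + 0.5·0·7.5² = 15.0 m

Phase 3 (decelerating): v₀ = 2.00 m/s, a = -2.5 m/s².
v = v₀ + at → t = (0 − 2.00) / -2.5 = 0.800 s
v² = v₀² + 2aΔx → Δx = (0² − 2.00²)/(2·-2.5) = 0.800 m
Total distance = 1.18 + 15.0 + 0.800 = 17.0 m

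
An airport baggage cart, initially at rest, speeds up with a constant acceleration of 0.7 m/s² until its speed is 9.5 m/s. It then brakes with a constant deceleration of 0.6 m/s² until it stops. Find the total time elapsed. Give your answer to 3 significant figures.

29.4 s

Phase 1 (accelerating): v₀ = 0 m/s, a = 0.7 m/s².
v = v₀ + at → t = (9.5 − 0) / 0.7 = 13.6 s
v² = v₀² + 2aΔx → Δx = (9.5² − 0²)/(2·0.7) = 64.5 m

Phase 2 (decelerating): v₀ = 9.50 m/s, a = -0.6 m/s².
v = v₀ + at → t = (0 − 9.50) / -0.6 = 15.8 s
v² = v₀² + 2aΔx → Δx = (0² − 9.50²)/(2·-0.6) = 75.2 m
Total time = 13.6 + 15.8 = 29.4 s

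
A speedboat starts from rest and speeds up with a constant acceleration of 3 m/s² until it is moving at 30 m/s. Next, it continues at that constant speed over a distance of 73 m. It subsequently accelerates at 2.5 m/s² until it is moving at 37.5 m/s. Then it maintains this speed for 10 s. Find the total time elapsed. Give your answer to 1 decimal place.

Phase 1 (accelerating): v₀ = 0 m/s, a = 3 m/s².
v = v₀ + at → t = (30 − 0) / 3 = 10.0 s
v² = v₀² + 2aΔx → Δx = (30² − 0²)/(2·3) = 150 m

Phase 2 (constant speed): v₀ = 30.0 m/s, a = 0 m/s².
Constant speed: t = d/v = 73/30.0 = 2.43 s

Phase 3 (accelerating): v₀ = 30.0 m/s, a = 2.5 m/s².
v = v₀ + at → t = (37.5 − 30.0) / 2.5 = 3.00 s
v² = v₀² + 2aΔx → Δx = (37.5² − 30.0²)/(2·2.5) = 101 m

Phase 4 (constant speed): v₀ = 37.5 m/s, a = 0 m/s².
v = v₀ + at = 37.5 + (0)(10) = 37.5 m/s
Δx = v₀t + ½at² = 37.5·10 + 0.5·0·10² = 375 m
Total time = 10.0 + 2.43 + 3.00 + 10.0 = 25.4 s

25.4 s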